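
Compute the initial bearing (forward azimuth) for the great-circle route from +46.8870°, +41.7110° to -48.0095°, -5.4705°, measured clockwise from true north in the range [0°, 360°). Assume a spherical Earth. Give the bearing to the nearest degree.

210°

Δλ = -5.4705 − 41.7110 = -47.1815°.
θ = atan2( sin Δλ · cos φ₂ , cos φ₁ · sin φ₂ − sin φ₁ · cos φ₂ · cos Δλ )
  = atan2(-0.49072, -0.83991) = -149.704° → normalised to [0°, 360°): 210.296°.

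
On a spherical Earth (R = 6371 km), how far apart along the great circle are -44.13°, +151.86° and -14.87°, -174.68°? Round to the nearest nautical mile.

Δλ = -174.68 − 151.86 = -326.54°; wrapped into (−180°, 180°]: 33.46°.
Δφ = -14.87 − -44.13 = 29.26°.
a = sin²(Δφ/2) + cos φ₁ · cos φ₂ · sin²(Δλ/2) = 0.121280.
c = 2·atan2(√a, √(1−a)) = 0.71141 rad → d = 6371·c ≈ 4532.41 km ≈ 2447.30 nmi.

2447 nmi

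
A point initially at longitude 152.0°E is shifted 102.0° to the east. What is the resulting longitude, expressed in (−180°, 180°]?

Start at +152.0°; shift +102.0° → +254.0°.
+254.0° lies outside (−180°, 180°]; subtract 360° → -106.0°.

106.0°W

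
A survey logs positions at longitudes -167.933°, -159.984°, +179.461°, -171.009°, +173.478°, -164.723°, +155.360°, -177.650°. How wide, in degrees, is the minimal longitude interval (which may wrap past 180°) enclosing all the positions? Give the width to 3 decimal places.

Sort the longitudes: -177.650°, -171.009°, -167.933°, -164.723°, -159.984°, +155.360°, +173.478°, +179.461°.
Eastward gaps between consecutive values (wrapping around): 6.641°, 3.076°, 3.210°, 4.739°, 315.344°, 18.118°, 5.983°, 2.889°.
Largest gap = 315.344° ⇒ minimal covering band is its complement: 360° − 315.344° = 44.656°.
Band runs from +155.360° eastward to -159.984°, crossing the antimeridian.

44.656°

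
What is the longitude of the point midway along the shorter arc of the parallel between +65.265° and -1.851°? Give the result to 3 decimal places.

Signed shortest Δλ from +65.265° to -1.851° is -67.116°.
Midpoint longitude = +65.265° + (-67.116°)/2 = +65.265° − 33.558° = +31.707°.

+31.707°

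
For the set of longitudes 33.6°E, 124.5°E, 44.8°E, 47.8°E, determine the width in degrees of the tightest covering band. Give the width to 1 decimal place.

Sort the longitudes: +33.6°, +44.8°, +47.8°, +124.5°.
Eastward gaps between consecutive values (wrapping around): 11.2°, 3.0°, 76.7°, 269.1°.
Largest gap = 269.1° ⇒ minimal covering band is its complement: 360° − 269.1° = 90.9°.
Band runs from +33.6° eastward to +124.5°.

90.9°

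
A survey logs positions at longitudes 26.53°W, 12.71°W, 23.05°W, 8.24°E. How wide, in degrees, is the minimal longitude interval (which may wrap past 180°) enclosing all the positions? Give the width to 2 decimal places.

34.77°

Sort the longitudes: -26.53°, -23.05°, -12.71°, +8.24°.
Eastward gaps between consecutive values (wrapping around): 3.48°, 10.34°, 20.95°, 325.23°.
Largest gap = 325.23° ⇒ minimal covering band is its complement: 360° − 325.23° = 34.77°.
Band runs from -26.53° eastward to +8.24°.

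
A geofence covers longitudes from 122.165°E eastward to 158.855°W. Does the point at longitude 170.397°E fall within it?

Band width going east from +122.165° to -158.855°: ((-158.855 − 122.165) mod 360) = 78.980°.
Offset of +170.397° east of the west edge: ((170.397 − 122.165) mod 360) = 48.232°.
48.232° ≤ 78.980° ⇒ inside.

Yes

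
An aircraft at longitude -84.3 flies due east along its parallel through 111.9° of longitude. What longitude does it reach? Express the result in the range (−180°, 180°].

+27.6°

Start at -84.3°; shift +111.9° → +27.6°.
+27.6° already lies in (−180°, 180°].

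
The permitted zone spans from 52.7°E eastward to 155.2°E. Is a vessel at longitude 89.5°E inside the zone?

Yes

Band width going east from +52.7° to +155.2°: ((155.2 − 52.7) mod 360) = 102.5°.
Offset of +89.5° east of the west edge: ((89.5 − 52.7) mod 360) = 36.8°.
36.8° ≤ 102.5° ⇒ inside.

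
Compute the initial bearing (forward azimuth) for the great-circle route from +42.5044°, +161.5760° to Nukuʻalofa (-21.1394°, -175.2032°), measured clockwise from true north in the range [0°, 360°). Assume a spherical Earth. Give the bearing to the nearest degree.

Δλ = -175.2032 − 161.5760 = -336.7792°; wrapped into (−180°, 180°]: 23.2208°.
θ = atan2( sin Δλ · cos φ₂ , cos φ₁ · sin φ₂ − sin φ₁ · cos φ₂ · cos Δλ )
  = atan2(0.36774, -0.84500) = 156.481° → normalised to [0°, 360°): 156.481°.

156°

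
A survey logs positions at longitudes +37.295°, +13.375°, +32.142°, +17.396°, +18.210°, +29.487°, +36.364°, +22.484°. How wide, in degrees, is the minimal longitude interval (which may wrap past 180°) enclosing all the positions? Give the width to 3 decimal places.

23.920°

Sort the longitudes: +13.375°, +17.396°, +18.210°, +22.484°, +29.487°, +32.142°, +36.364°, +37.295°.
Eastward gaps between consecutive values (wrapping around): 4.021°, 0.814°, 4.274°, 7.003°, 2.655°, 4.222°, 0.931°, 336.080°.
Largest gap = 336.080° ⇒ minimal covering band is its complement: 360° − 336.080° = 23.920°.
Band runs from +13.375° eastward to +37.295°.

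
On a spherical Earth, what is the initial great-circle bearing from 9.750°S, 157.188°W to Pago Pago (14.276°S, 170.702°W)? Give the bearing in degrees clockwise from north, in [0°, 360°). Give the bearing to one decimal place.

Δλ = -170.702 − -157.188 = -13.514°.
θ = atan2( sin Δλ · cos φ₂ , cos φ₁ · sin φ₂ − sin φ₁ · cos φ₂ · cos Δλ )
  = atan2(-0.22647, -0.08346) = -110.229° → normalised to [0°, 360°): 249.771°.

249.8°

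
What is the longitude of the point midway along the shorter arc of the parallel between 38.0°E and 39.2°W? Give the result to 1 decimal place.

Signed shortest Δλ from +38.0° to -39.2° is -77.2°.
Midpoint longitude = +38.0° + (-77.2°)/2 = +38.0° − 38.6° = -0.6°.

0.6°W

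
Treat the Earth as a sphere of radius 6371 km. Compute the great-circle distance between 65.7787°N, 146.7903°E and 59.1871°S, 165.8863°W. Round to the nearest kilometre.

Δλ = -165.8863 − 146.7903 = -312.6766°; wrapped into (−180°, 180°]: 47.3234°.
Δφ = -59.1871 − 65.7787 = -124.9658°.
a = sin²(Δφ/2) + cos φ₁ · cos φ₂ · sin²(Δλ/2) = 0.820393.
c = 2·atan2(√a, √(1−a)) = 2.26632 rad → d = 6371·c ≈ 14438.71 km.

14439 km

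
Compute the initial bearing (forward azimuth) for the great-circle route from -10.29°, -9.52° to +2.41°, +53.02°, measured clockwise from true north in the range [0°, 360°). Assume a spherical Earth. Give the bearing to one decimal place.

Δλ = 53.02 − -9.52 = 62.54°.
θ = atan2( sin Δλ · cos φ₂ , cos φ₁ · sin φ₂ − sin φ₁ · cos φ₂ · cos Δλ )
  = atan2(0.88655, 0.12367) = 82.059° → normalised to [0°, 360°): 82.059°.

82.1°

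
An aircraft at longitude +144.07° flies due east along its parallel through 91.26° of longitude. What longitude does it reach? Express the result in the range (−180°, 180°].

-124.67°

Start at +144.07°; shift +91.26° → +235.33°.
+235.33° lies outside (−180°, 180°]; subtract 360° → -124.67°.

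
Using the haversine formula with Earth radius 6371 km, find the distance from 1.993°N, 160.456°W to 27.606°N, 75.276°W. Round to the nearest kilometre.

9430 km

Δλ = -75.276 − -160.456 = 85.180°.
Δφ = 27.606 − 1.993 = 25.613°.
a = sin²(Δφ/2) + cos φ₁ · cos φ₂ · sin²(Δλ/2) = 0.454735.
c = 2·atan2(√a, √(1−a)) = 1.48014 rad → d = 6371·c ≈ 9429.98 km.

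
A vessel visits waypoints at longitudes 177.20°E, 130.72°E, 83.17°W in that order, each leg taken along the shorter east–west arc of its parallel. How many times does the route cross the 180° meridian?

Leg 1: +177.20° → +130.72°, shortest Δλ = -46.48° (west) — does not cross 180°.
Leg 2: +130.72° → -83.17°, shortest Δλ = 146.11° (east) — crosses 180°.
Total crossings: 1.

1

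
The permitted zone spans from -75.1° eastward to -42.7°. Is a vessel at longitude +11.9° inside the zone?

Band width going east from -75.1° to -42.7°: ((-42.7 − -75.1) mod 360) = 32.4°.
Offset of +11.9° east of the west edge: ((11.9 − -75.1) mod 360) = 87.0°.
87.0° > 32.4° ⇒ outside.

No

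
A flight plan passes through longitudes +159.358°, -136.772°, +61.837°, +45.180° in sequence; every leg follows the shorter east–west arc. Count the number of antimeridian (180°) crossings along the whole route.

Leg 1: +159.358° → -136.772°, shortest Δλ = 63.87° (east) — crosses 180°.
Leg 2: -136.772° → +61.837°, shortest Δλ = -161.391° (west) — crosses 180°.
Leg 3: +61.837° → +45.180°, shortest Δλ = -16.657° (west) — does not cross 180°.
Total crossings: 2.

2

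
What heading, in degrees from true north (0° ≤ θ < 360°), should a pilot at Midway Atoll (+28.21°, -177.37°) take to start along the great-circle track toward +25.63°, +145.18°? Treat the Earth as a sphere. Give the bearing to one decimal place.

274.5°

Δλ = 145.18 − -177.37 = 322.55°; wrapped into (−180°, 180°]: -37.45°.
θ = atan2( sin Δλ · cos φ₂ , cos φ₁ · sin φ₂ − sin φ₁ · cos φ₂ · cos Δλ )
  = atan2(-0.54824, 0.04283) = -85.533° → normalised to [0°, 360°): 274.467°.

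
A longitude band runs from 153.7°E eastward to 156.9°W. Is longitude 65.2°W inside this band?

Band width going east from +153.7° to -156.9°: ((-156.9 − 153.7) mod 360) = 49.4°.
Offset of -65.2° east of the west edge: ((-65.2 − 153.7) mod 360) = 141.1°.
141.1° > 49.4° ⇒ outside.

No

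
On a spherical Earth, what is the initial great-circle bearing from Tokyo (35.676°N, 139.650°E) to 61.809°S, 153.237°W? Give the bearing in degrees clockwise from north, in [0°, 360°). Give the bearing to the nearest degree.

Δλ = -153.237 − 139.650 = -292.887°; wrapped into (−180°, 180°]: 67.113°.
θ = atan2( sin Δλ · cos φ₂ , cos φ₁ · sin φ₂ − sin φ₁ · cos φ₂ · cos Δλ )
  = atan2(0.43522, -0.82312) = 152.132° → normalised to [0°, 360°): 152.132°.

152°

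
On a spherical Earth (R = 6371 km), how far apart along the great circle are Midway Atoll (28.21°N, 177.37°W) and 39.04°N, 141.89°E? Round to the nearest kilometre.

Δλ = 141.89 − -177.37 = 319.26°; wrapped into (−180°, 180°]: -40.74°.
Δφ = 39.04 − 28.21 = 10.83°.
a = sin²(Δφ/2) + cos φ₁ · cos φ₂ · sin²(Δλ/2) = 0.091834.
c = 2·atan2(√a, √(1−a)) = 0.61576 rad → d = 6371·c ≈ 3923.03 km.

3923 km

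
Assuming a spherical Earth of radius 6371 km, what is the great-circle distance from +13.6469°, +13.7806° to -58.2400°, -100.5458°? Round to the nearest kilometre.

Δλ = -100.5458 − 13.7806 = -114.3264°.
Δφ = -58.2400 − 13.6469 = -71.8869°.
a = sin²(Δφ/2) + cos φ₁ · cos φ₂ · sin²(Δλ/2) = 0.705657.
c = 2·atan2(√a, √(1−a)) = 1.99469 rad → d = 6371·c ≈ 12708.18 km.

12708 km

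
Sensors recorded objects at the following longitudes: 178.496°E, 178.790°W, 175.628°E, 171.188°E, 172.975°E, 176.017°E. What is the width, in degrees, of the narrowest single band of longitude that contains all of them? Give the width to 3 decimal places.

Sort the longitudes: -178.790°, +171.188°, +172.975°, +175.628°, +176.017°, +178.496°.
Eastward gaps between consecutive values (wrapping around): 349.978°, 1.787°, 2.653°, 0.389°, 2.479°, 2.714°.
Largest gap = 349.978° ⇒ minimal covering band is its complement: 360° − 349.978° = 10.022°.
Band runs from +171.188° eastward to -178.790°, crossing the antimeridian.

10.022°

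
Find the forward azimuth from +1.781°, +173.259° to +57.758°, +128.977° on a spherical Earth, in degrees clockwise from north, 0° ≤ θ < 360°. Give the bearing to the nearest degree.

Δλ = 128.977 − 173.259 = -44.282°.
θ = atan2( sin Δλ · cos φ₂ , cos φ₁ · sin φ₂ − sin φ₁ · cos φ₂ · cos Δλ )
  = atan2(-0.37248, 0.83352) = -24.079° → normalised to [0°, 360°): 335.921°.

336°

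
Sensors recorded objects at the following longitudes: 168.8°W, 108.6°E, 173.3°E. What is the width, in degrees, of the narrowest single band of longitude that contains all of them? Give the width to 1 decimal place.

82.6°

Sort the longitudes: -168.8°, +108.6°, +173.3°.
Eastward gaps between consecutive values (wrapping around): 277.4°, 64.7°, 17.9°.
Largest gap = 277.4° ⇒ minimal covering band is its complement: 360° − 277.4° = 82.6°.
Band runs from +108.6° eastward to -168.8°, crossing the antimeridian.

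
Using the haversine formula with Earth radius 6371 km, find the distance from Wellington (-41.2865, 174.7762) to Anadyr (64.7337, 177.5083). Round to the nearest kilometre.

Δλ = 177.5083 − 174.7762 = 2.7321°.
Δφ = 64.7337 − -41.2865 = 106.0202°.
a = sin²(Δφ/2) + cos φ₁ · cos φ₂ · sin²(Δλ/2) = 0.638170.
c = 2·atan2(√a, √(1−a)) = 1.85078 rad → d = 6371·c ≈ 11791.32 km.

11791 km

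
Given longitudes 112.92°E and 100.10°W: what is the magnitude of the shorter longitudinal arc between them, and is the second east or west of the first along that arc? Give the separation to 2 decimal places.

146.98° east

Raw difference: -100.10 − 112.92 = -213.02°.
Normalise into (−180°, 180°]: -213.02° + 360° = 146.98°.
Positive ⇒ the second point lies to the east; separation 146.98°.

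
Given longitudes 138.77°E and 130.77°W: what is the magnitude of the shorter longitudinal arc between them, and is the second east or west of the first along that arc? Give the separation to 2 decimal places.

Raw difference: -130.77 − 138.77 = -269.54°.
Normalise into (−180°, 180°]: -269.54° + 360° = 90.46°.
Positive ⇒ the second point lies to the east; separation 90.46°.

90.46° east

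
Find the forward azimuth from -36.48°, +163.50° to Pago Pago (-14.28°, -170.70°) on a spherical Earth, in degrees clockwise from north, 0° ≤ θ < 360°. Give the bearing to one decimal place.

52.8°

Δλ = -170.70 − 163.50 = -334.20°; wrapped into (−180°, 180°]: 25.80°.
θ = atan2( sin Δλ · cos φ₂ , cos φ₁ · sin φ₂ − sin φ₁ · cos φ₂ · cos Δλ )
  = atan2(0.42178, 0.32041) = 52.778° → normalised to [0°, 360°): 52.778°.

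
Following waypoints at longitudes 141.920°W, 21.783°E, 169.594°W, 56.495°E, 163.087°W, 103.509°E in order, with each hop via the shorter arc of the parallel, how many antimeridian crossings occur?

Leg 1: -141.920° → +21.783°, shortest Δλ = 163.703° (east) — does not cross 180°.
Leg 2: +21.783° → -169.594°, shortest Δλ = 168.623° (east) — crosses 180°.
Leg 3: -169.594° → +56.495°, shortest Δλ = -133.911° (west) — crosses 180°.
Leg 4: +56.495° → -163.087°, shortest Δλ = 140.418° (east) — crosses 180°.
Leg 5: -163.087° → +103.509°, shortest Δλ = -93.404° (west) — crosses 180°.
Total crossings: 4.

4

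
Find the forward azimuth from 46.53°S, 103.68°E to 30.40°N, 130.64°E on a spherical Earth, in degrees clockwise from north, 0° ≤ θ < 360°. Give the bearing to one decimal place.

Δλ = 130.64 − 103.68 = 26.96°.
θ = atan2( sin Δλ · cos φ₂ , cos φ₁ · sin φ₂ − sin φ₁ · cos φ₂ · cos Δλ )
  = atan2(0.39104, 0.90607) = 23.344° → normalised to [0°, 360°): 23.344°.

23.3°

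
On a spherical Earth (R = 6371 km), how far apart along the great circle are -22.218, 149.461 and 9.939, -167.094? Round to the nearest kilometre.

Δλ = -167.094 − 149.461 = -316.555°; wrapped into (−180°, 180°]: 43.445°.
Δφ = 9.939 − -22.218 = 32.157°.
a = sin²(Δφ/2) + cos φ₁ · cos φ₂ · sin²(Δλ/2) = 0.201612.
c = 2·atan2(√a, √(1−a)) = 0.93132 rad → d = 6371·c ≈ 5933.44 km.

5933 km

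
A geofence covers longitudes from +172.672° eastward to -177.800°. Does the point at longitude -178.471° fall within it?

Yes

Band width going east from +172.672° to -177.800°: ((-177.800 − 172.672) mod 360) = 9.528°.
Offset of -178.471° east of the west edge: ((-178.471 − 172.672) mod 360) = 8.857°.
8.857° ≤ 9.528° ⇒ inside.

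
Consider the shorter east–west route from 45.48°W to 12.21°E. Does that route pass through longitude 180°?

No

Signed shortest Δλ = ((12.21 − -45.48 + 180) mod 360) − 180 = 57.69°.
Going east by 57.69° from -45.48° reaches +12.21° without touching 180°.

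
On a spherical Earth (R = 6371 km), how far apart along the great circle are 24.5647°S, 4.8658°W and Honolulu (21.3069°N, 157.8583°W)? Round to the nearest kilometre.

Δλ = -157.8583 − -4.8658 = -152.9925°.
Δφ = 21.3069 − -24.5647 = 45.8716°.
a = sin²(Δφ/2) + cos φ₁ · cos φ₂ · sin²(Δλ/2) = 0.952990.
c = 2·atan2(√a, √(1−a)) = 2.70449 rad → d = 6371·c ≈ 17230.28 km.

17230 km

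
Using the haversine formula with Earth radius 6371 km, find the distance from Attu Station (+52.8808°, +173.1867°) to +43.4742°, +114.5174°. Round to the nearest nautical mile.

2346 nmi

Δλ = 114.5174 − 173.1867 = -58.6693°.
Δφ = 43.4742 − 52.8808 = -9.4066°.
a = sin²(Δφ/2) + cos φ₁ · cos φ₂ · sin²(Δλ/2) = 0.111832.
c = 2·atan2(√a, √(1−a)) = 0.68197 rad → d = 6371·c ≈ 4344.80 km ≈ 2346.00 nmi.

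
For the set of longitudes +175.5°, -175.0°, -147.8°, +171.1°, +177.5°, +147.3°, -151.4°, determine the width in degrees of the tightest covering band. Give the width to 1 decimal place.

64.9°

Sort the longitudes: -175.0°, -151.4°, -147.8°, +147.3°, +171.1°, +175.5°, +177.5°.
Eastward gaps between consecutive values (wrapping around): 23.6°, 3.6°, 295.1°, 23.8°, 4.4°, 2.0°, 7.5°.
Largest gap = 295.1° ⇒ minimal covering band is its complement: 360° − 295.1° = 64.9°.
Band runs from +147.3° eastward to -147.8°, crossing the antimeridian.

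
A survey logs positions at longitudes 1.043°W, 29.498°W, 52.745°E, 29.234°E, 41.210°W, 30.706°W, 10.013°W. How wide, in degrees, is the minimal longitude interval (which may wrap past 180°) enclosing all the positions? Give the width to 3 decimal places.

Sort the longitudes: -41.210°, -30.706°, -29.498°, -10.013°, -1.043°, +29.234°, +52.745°.
Eastward gaps between consecutive values (wrapping around): 10.504°, 1.208°, 19.485°, 8.970°, 30.277°, 23.511°, 266.045°.
Largest gap = 266.045° ⇒ minimal covering band is its complement: 360° − 266.045° = 93.955°.
Band runs from -41.210° eastward to +52.745°.

93.955°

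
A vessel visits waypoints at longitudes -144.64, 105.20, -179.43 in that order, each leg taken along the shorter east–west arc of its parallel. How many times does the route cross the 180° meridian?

2

Leg 1: -144.64° → +105.20°, shortest Δλ = -110.16° (west) — crosses 180°.
Leg 2: +105.20° → -179.43°, shortest Δλ = 75.37° (east) — crosses 180°.
Total crossings: 2.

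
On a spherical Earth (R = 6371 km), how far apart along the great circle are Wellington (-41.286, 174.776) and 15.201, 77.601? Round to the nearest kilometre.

11707 km

Δλ = 77.601 − 174.776 = -97.175°.
Δφ = 15.201 − -41.286 = 56.487°.
a = sin²(Δφ/2) + cos φ₁ · cos φ₂ · sin²(Δλ/2) = 0.631789.
c = 2·atan2(√a, √(1−a)) = 1.83753 rad → d = 6371·c ≈ 11706.88 km.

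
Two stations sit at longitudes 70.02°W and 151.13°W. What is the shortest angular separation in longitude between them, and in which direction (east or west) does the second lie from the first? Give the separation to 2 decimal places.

81.11° west

Raw difference: -151.13 − -70.02 = -81.11°.
Normalise into (−180°, 180°]: -81.11° stays -81.11°.
Negative ⇒ the second point lies to the west; separation 81.11°.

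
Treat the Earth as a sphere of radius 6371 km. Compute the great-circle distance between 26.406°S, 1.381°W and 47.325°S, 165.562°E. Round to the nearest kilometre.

Δλ = 165.562 − -1.381 = 166.943°.
Δφ = -47.325 − -26.406 = -20.919°.
a = sin²(Δφ/2) + cos φ₁ · cos φ₂ · sin²(Δλ/2) = 0.632225.
c = 2·atan2(√a, √(1−a)) = 1.83843 rad → d = 6371·c ≈ 11712.64 km.

11713 km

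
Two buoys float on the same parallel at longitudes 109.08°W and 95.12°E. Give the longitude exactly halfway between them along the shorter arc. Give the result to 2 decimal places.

173.02°E

Signed shortest Δλ from -109.08° to +95.12° is -155.80°.
Midpoint longitude = -109.08° + (-155.80°)/2 = -109.08° − 77.90° = -186.98°.
Normalise into (−180°, 180°]: +173.02°.
(The naïve average (-109.08 + +95.12)/2 = -6.98° is on the wrong side of the globe.)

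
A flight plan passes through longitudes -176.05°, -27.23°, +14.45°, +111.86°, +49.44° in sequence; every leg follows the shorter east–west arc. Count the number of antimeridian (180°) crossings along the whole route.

Leg 1: -176.05° → -27.23°, shortest Δλ = 148.82° (east) — does not cross 180°.
Leg 2: -27.23° → +14.45°, shortest Δλ = 41.68° (east) — does not cross 180°.
Leg 3: +14.45° → +111.86°, shortest Δλ = 97.41° (east) — does not cross 180°.
Leg 4: +111.86° → +49.44°, shortest Δλ = -62.42° (west) — does not cross 180°.
Total crossings: 0.

0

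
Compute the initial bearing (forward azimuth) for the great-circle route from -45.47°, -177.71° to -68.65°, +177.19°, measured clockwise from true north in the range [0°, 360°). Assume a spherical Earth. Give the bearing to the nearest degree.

Δλ = 177.19 − -177.71 = 354.90°; wrapped into (−180°, 180°]: -5.10°.
θ = atan2( sin Δλ · cos φ₂ , cos φ₁ · sin φ₂ − sin φ₁ · cos φ₂ · cos Δλ )
  = atan2(-0.03236, -0.39465) = -175.312° → normalised to [0°, 360°): 184.688°.

185°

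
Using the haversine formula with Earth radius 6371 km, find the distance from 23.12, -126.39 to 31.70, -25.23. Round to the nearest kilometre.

Δλ = -25.23 − -126.39 = 101.16°.
Δφ = 31.70 − 23.12 = 8.58°.
a = sin²(Δφ/2) + cos φ₁ · cos φ₂ · sin²(Δλ/2) = 0.472559.
c = 2·atan2(√a, √(1−a)) = 1.51589 rad → d = 6371·c ≈ 9657.71 km.

9658 km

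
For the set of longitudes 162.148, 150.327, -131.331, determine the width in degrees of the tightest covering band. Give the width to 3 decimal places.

Sort the longitudes: -131.331°, +150.327°, +162.148°.
Eastward gaps between consecutive values (wrapping around): 281.658°, 11.821°, 66.521°.
Largest gap = 281.658° ⇒ minimal covering band is its complement: 360° − 281.658° = 78.342°.
Band runs from +150.327° eastward to -131.331°, crossing the antimeridian.

78.342°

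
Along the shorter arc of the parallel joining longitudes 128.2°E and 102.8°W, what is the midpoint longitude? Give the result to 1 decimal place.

Signed shortest Δλ from +128.2° to -102.8° is +129.0°.
Midpoint longitude = +128.2° + (+129.0°)/2 = +128.2° + 64.5° = +192.7°.
Normalise into (−180°, 180°]: -167.3°.
(The naïve average (+128.2 + -102.8)/2 = 12.7° is on the wrong side of the globe.)

167.3°W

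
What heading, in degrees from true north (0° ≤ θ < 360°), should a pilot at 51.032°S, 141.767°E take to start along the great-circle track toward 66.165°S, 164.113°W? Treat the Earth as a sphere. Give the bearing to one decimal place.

Δλ = -164.113 − 141.767 = -305.880°; wrapped into (−180°, 180°]: 54.120°.
θ = atan2( sin Δλ · cos φ₂ , cos φ₁ · sin φ₂ − sin φ₁ · cos φ₂ · cos Δλ )
  = atan2(0.32742, -0.39111) = 140.065° → normalised to [0°, 360°): 140.065°.

140.1°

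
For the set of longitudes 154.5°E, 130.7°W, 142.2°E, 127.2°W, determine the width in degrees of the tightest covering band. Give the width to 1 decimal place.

Sort the longitudes: -130.7°, -127.2°, +142.2°, +154.5°.
Eastward gaps between consecutive values (wrapping around): 3.5°, 269.4°, 12.3°, 74.8°.
Largest gap = 269.4° ⇒ minimal covering band is its complement: 360° − 269.4° = 90.6°.
Band runs from +142.2° eastward to -127.2°, crossing the antimeridian.

90.6°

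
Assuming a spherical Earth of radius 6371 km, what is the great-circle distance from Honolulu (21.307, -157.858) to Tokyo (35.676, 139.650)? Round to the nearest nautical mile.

3353 nmi

Δλ = 139.650 − -157.858 = 297.508°; wrapped into (−180°, 180°]: -62.492°.
Δφ = 35.676 − 21.307 = 14.369°.
a = sin²(Δφ/2) + cos φ₁ · cos φ₂ · sin²(Δλ/2) = 0.219269.
c = 2·atan2(√a, √(1−a)) = 0.97465 rad → d = 6371·c ≈ 6209.47 km ≈ 3352.84 nmi.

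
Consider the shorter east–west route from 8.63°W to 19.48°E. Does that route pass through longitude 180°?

No

Signed shortest Δλ = ((19.48 − -8.63 + 180) mod 360) − 180 = 28.11°.
Going east by 28.11° from -8.63° reaches +19.48° without touching 180°.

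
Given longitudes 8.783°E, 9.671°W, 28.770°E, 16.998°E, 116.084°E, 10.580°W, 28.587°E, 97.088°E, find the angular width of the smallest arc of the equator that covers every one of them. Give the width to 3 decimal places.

126.664°

Sort the longitudes: -10.580°, -9.671°, +8.783°, +16.998°, +28.587°, +28.770°, +97.088°, +116.084°.
Eastward gaps between consecutive values (wrapping around): 0.909°, 18.454°, 8.215°, 11.589°, 0.183°, 68.318°, 18.996°, 233.336°.
Largest gap = 233.336° ⇒ minimal covering band is its complement: 360° − 233.336° = 126.664°.
Band runs from -10.580° eastward to +116.084°.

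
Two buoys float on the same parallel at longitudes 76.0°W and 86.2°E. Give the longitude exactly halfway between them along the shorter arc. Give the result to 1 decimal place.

Signed shortest Δλ from -76.0° to +86.2° is +162.2°.
Midpoint longitude = -76.0° + (+162.2°)/2 = -76.0° + 81.1° = +5.1°.

5.1°E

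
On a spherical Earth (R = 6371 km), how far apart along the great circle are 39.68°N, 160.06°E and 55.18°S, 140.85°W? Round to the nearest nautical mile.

6446 nmi

Δλ = -140.85 − 160.06 = -300.91°; wrapped into (−180°, 180°]: 59.09°.
Δφ = -55.18 − 39.68 = -94.86°.
a = sin²(Δφ/2) + cos φ₁ · cos φ₂ · sin²(Δλ/2) = 0.649216.
c = 2·atan2(√a, √(1−a)) = 1.87385 rad → d = 6371·c ≈ 11938.27 km ≈ 6446.15 nmi.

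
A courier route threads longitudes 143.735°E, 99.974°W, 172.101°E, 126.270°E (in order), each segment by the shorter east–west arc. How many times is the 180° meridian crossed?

2

Leg 1: +143.735° → -99.974°, shortest Δλ = 116.291° (east) — crosses 180°.
Leg 2: -99.974° → +172.101°, shortest Δλ = -87.925° (west) — crosses 180°.
Leg 3: +172.101° → +126.270°, shortest Δλ = -45.831° (west) — does not cross 180°.
Total crossings: 2.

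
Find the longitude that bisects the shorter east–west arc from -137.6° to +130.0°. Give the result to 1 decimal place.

+176.2°

Signed shortest Δλ from -137.6° to +130.0° is -92.4°.
Midpoint longitude = -137.6° + (-92.4°)/2 = -137.6° − 46.2° = -183.8°.
Normalise into (−180°, 180°]: +176.2°.
(The naïve average (-137.6 + +130.0)/2 = -3.8° is on the wrong side of the globe.)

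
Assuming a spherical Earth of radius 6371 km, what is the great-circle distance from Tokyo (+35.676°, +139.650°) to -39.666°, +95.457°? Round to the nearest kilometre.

9522 km

Δλ = 95.457 − 139.650 = -44.193°.
Δφ = -39.666 − 35.676 = -75.342°.
a = sin²(Δφ/2) + cos φ₁ · cos φ₂ · sin²(Δλ/2) = 0.461959.
c = 2·atan2(√a, √(1−a)) = 1.49464 rad → d = 6371·c ≈ 9522.35 km.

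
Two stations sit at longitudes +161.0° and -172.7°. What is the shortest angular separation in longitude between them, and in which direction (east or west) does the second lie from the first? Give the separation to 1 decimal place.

26.3° east

Raw difference: -172.7 − 161.0 = -333.7°.
Normalise into (−180°, 180°]: -333.7° + 360° = 26.3°.
Positive ⇒ the second point lies to the east; separation 26.3°.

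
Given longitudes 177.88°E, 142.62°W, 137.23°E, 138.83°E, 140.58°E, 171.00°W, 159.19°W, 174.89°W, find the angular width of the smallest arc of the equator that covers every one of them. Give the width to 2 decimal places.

80.15°

Sort the longitudes: -174.89°, -171.00°, -159.19°, -142.62°, +137.23°, +138.83°, +140.58°, +177.88°.
Eastward gaps between consecutive values (wrapping around): 3.89°, 11.81°, 16.57°, 279.85°, 1.60°, 1.75°, 37.30°, 7.23°.
Largest gap = 279.85° ⇒ minimal covering band is its complement: 360° − 279.85° = 80.15°.
Band runs from +137.23° eastward to -142.62°, crossing the antimeridian.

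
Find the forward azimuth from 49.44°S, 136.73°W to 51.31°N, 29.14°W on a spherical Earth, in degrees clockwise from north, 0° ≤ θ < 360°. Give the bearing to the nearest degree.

59°

Δλ = -29.14 − -136.73 = 107.59°.
θ = atan2( sin Δλ · cos φ₂ , cos φ₁ · sin φ₂ − sin φ₁ · cos φ₂ · cos Δλ )
  = atan2(0.59588, 0.36402) = 58.579° → normalised to [0°, 360°): 58.579°.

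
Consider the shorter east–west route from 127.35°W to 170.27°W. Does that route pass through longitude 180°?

Signed shortest Δλ = ((-170.27 − -127.35 + 180) mod 360) − 180 = -42.92°.
Going west by 42.92° from -127.35° reaches -170.27° without touching 180°.

No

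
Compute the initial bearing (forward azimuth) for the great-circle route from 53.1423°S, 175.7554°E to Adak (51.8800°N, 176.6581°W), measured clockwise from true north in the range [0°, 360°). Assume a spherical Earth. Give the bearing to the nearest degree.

Δλ = -176.6581 − 175.7554 = -352.4135°; wrapped into (−180°, 180°]: 7.5865°.
θ = atan2( sin Δλ · cos φ₂ , cos φ₁ · sin φ₂ − sin φ₁ · cos φ₂ · cos Δλ )
  = atan2(0.08150, 0.96150) = 4.845° → normalised to [0°, 360°): 4.845°.

5°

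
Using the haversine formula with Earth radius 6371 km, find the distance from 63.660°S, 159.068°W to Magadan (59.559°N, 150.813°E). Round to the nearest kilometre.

Δλ = 150.813 − -159.068 = 309.881°; wrapped into (−180°, 180°]: -50.119°.
Δφ = 59.559 − -63.660 = 123.219°.
a = sin²(Δφ/2) + cos φ₁ · cos φ₂ · sin²(Δλ/2) = 0.814250.
c = 2·atan2(√a, √(1−a)) = 2.25042 rad → d = 6371·c ≈ 14337.42 km.

14337 km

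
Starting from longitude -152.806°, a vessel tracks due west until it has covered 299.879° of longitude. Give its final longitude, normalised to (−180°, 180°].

Start at -152.806°; shift −299.879° → -452.685°.
-452.685° lies outside (−180°, 180°]; add 360° → -92.685°.

-92.685°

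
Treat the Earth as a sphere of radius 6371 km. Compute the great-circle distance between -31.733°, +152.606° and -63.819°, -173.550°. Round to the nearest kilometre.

Δλ = -173.550 − 152.606 = -326.156°; wrapped into (−180°, 180°]: 33.844°.
Δφ = -63.819 − -31.733 = -32.086°.
a = sin²(Δφ/2) + cos φ₁ · cos φ₂ · sin²(Δλ/2) = 0.108166.
c = 2·atan2(√a, √(1−a)) = 0.67025 rad → d = 6371·c ≈ 4270.15 km.

4270 km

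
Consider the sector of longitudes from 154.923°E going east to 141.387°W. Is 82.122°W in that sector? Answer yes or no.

No

Band width going east from +154.923° to -141.387°: ((-141.387 − 154.923) mod 360) = 63.690°.
Offset of -82.122° east of the west edge: ((-82.122 − 154.923) mod 360) = 122.955°.
122.955° > 63.690° ⇒ outside.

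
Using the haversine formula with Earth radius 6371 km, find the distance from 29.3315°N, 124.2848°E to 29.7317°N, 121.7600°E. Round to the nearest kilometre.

248 km

Δλ = 121.7600 − 124.2848 = -2.5248°.
Δφ = 29.7317 − 29.3315 = 0.4002°.
a = sin²(Δφ/2) + cos φ₁ · cos φ₂ · sin²(Δλ/2) = 0.000380.
c = 2·atan2(√a, √(1−a)) = 0.03897 rad → d = 6371·c ≈ 248.29 km.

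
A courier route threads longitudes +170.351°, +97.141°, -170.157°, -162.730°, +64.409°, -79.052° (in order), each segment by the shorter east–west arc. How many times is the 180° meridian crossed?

2

Leg 1: +170.351° → +97.141°, shortest Δλ = -73.21° (west) — does not cross 180°.
Leg 2: +97.141° → -170.157°, shortest Δλ = 92.702° (east) — crosses 180°.
Leg 3: -170.157° → -162.730°, shortest Δλ = 7.427° (east) — does not cross 180°.
Leg 4: -162.730° → +64.409°, shortest Δλ = -132.861° (west) — crosses 180°.
Leg 5: +64.409° → -79.052°, shortest Δλ = -143.461° (west) — does not cross 180°.
Total crossings: 2.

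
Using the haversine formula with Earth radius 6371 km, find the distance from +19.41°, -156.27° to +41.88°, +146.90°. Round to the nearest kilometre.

5859 km

Δλ = 146.90 − -156.27 = 303.17°; wrapped into (−180°, 180°]: -56.83°.
Δφ = 41.88 − 19.41 = 22.47°.
a = sin²(Δφ/2) + cos φ₁ · cos φ₂ · sin²(Δλ/2) = 0.196971.
c = 2·atan2(√a, √(1−a)) = 0.91970 rad → d = 6371·c ≈ 5859.41 km.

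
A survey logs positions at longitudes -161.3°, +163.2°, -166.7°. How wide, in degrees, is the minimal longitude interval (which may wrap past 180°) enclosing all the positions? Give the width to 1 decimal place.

35.5°

Sort the longitudes: -166.7°, -161.3°, +163.2°.
Eastward gaps between consecutive values (wrapping around): 5.4°, 324.5°, 30.1°.
Largest gap = 324.5° ⇒ minimal covering band is its complement: 360° − 324.5° = 35.5°.
Band runs from +163.2° eastward to -161.3°, crossing the antimeridian.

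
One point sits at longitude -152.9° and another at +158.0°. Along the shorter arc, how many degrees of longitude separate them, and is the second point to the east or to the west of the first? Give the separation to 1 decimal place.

Raw difference: 158.0 − -152.9 = 310.9°.
Normalise into (−180°, 180°]: 310.9° − 360° = -49.1°.
Negative ⇒ the second point lies to the west; separation 49.1°.

49.1° west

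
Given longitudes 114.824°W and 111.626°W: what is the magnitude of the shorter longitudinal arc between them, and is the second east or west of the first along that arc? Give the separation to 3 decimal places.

3.198° east

Raw difference: -111.626 − -114.824 = 3.198°.
Normalise into (−180°, 180°]: 3.198° stays 3.198°.
Positive ⇒ the second point lies to the east; separation 3.198°.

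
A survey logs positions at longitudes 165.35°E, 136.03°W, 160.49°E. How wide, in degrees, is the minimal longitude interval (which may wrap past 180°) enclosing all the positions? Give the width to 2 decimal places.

63.48°

Sort the longitudes: -136.03°, +160.49°, +165.35°.
Eastward gaps between consecutive values (wrapping around): 296.52°, 4.86°, 58.62°.
Largest gap = 296.52° ⇒ minimal covering band is its complement: 360° − 296.52° = 63.48°.
Band runs from +160.49° eastward to -136.03°, crossing the antimeridian.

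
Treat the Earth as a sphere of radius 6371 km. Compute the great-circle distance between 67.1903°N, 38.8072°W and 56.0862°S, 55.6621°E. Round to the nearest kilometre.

Δλ = 55.6621 − -38.8072 = 94.4693°.
Δφ = -56.0862 − 67.1903 = -123.2765°.
a = sin²(Δφ/2) + cos φ₁ · cos φ₂ · sin²(Δλ/2) = 0.890917.
c = 2·atan2(√a, √(1−a)) = 2.46840 rad → d = 6371·c ≈ 15726.17 km.

15726 km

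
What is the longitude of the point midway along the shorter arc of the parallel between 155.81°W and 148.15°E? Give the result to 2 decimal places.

176.17°E

Signed shortest Δλ from -155.81° to +148.15° is -56.04°.
Midpoint longitude = -155.81° + (-56.04°)/2 = -155.81° − 28.02° = -183.83°.
Normalise into (−180°, 180°]: +176.17°.
(The naïve average (-155.81 + +148.15)/2 = -3.83° is on the wrong side of the globe.)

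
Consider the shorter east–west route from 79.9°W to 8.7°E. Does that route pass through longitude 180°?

No

Signed shortest Δλ = ((8.7 − -79.9 + 180) mod 360) − 180 = 88.6°.
Going east by 88.6° from -79.9° reaches +8.7° without touching 180°.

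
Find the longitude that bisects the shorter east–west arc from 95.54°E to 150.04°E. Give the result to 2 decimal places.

Signed shortest Δλ from +95.54° to +150.04° is +54.50°.
Midpoint longitude = +95.54° + (+54.50°)/2 = +95.54° + 27.25° = +122.79°.

122.79°E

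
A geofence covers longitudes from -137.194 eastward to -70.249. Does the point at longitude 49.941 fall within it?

Band width going east from -137.194° to -70.249°: ((-70.249 − -137.194) mod 360) = 66.945°.
Offset of +49.941° east of the west edge: ((49.941 − -137.194) mod 360) = 187.135°.
187.135° > 66.945° ⇒ outside.

No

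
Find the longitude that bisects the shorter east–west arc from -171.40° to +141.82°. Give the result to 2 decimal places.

Signed shortest Δλ from -171.40° to +141.82° is -46.78°.
Midpoint longitude = -171.40° + (-46.78°)/2 = -171.40° − 23.39° = -194.79°.
Normalise into (−180°, 180°]: +165.21°.
(The naïve average (-171.40 + +141.82)/2 = -14.79° is on the wrong side of the globe.)

+165.21°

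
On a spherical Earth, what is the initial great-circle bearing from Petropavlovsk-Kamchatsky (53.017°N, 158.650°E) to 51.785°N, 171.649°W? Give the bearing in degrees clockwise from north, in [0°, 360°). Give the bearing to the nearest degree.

Δλ = -171.649 − 158.650 = -330.299°; wrapped into (−180°, 180°]: 29.701°.
θ = atan2( sin Δλ · cos φ₂ , cos φ₁ · sin φ₂ − sin φ₁ · cos φ₂ · cos Δλ )
  = atan2(0.30651, 0.04342) = 81.937° → normalised to [0°, 360°): 81.937°.

82°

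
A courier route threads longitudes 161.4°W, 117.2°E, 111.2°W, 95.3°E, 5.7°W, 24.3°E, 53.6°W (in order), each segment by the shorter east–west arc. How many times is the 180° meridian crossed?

Leg 1: -161.4° → +117.2°, shortest Δλ = -81.4° (west) — crosses 180°.
Leg 2: +117.2° → -111.2°, shortest Δλ = 131.6° (east) — crosses 180°.
Leg 3: -111.2° → +95.3°, shortest Δλ = -153.5° (west) — crosses 180°.
Leg 4: +95.3° → -5.7°, shortest Δλ = -101.0° (west) — does not cross 180°.
Leg 5: -5.7° → +24.3°, shortest Δλ = 30.0° (east) — does not cross 180°.
Leg 6: +24.3° → -53.6°, shortest Δλ = -77.9° (west) — does not cross 180°.
Total crossings: 3.

3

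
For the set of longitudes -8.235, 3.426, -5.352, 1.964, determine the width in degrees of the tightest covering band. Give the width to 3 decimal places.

Sort the longitudes: -8.235°, -5.352°, +1.964°, +3.426°.
Eastward gaps between consecutive values (wrapping around): 2.883°, 7.316°, 1.462°, 348.339°.
Largest gap = 348.339° ⇒ minimal covering band is its complement: 360° − 348.339° = 11.661°.
Band runs from -8.235° eastward to +3.426°.

11.661°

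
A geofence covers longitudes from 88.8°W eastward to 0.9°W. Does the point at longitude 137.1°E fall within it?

Band width going east from -88.8° to -0.9°: ((-0.9 − -88.8) mod 360) = 87.9°.
Offset of +137.1° east of the west edge: ((137.1 − -88.8) mod 360) = 225.9°.
225.9° > 87.9° ⇒ outside.

No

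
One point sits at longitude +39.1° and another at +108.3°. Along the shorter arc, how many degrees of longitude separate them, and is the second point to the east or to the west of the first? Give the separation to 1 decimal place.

Raw difference: 108.3 − 39.1 = 69.2°.
Normalise into (−180°, 180°]: 69.2° stays 69.2°.
Positive ⇒ the second point lies to the east; separation 69.2°.

69.2° east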